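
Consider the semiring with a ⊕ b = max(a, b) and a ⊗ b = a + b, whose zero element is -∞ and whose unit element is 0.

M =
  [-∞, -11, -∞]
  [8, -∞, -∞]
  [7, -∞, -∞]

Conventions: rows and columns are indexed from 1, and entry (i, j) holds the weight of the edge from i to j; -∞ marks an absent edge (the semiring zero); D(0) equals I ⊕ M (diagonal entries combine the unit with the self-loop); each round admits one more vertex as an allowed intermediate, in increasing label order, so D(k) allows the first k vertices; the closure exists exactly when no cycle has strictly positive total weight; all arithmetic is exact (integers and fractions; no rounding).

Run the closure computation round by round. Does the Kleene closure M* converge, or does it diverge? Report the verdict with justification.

D(0):
  [0, -11, -∞]
  [8, 0, -∞]
  [7, -∞, 0]
D(1):
  [0, -11, -∞]
  [8, 0, -∞]
  [7, -4, 0]
D(2):
  [0, -11, -∞]
  [8, 0, -∞]
  [7, -4, 0]
D(3):
  [0, -11, -∞]
  [8, 0, -∞]
  [7, -4, 0]
Key observation: every diagonal entry stays at the unit through all rounds, so no improving cycle exists.
Answer: CONVERGES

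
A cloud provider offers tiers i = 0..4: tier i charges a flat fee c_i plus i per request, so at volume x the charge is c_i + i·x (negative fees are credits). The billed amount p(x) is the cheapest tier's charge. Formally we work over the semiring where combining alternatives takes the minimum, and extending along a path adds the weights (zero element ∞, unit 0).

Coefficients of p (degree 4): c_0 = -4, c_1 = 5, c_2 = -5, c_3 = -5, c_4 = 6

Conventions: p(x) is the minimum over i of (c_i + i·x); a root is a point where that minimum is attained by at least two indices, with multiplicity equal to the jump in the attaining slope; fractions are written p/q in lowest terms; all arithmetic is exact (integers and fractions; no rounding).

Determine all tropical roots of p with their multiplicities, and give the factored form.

hull edge (i=0, c=-4) to (i=2, c=-5): slope -1/2, span 2
hull edge (i=2, c=-5) to (i=3, c=-5): slope 0, span 1
hull edge (i=3, c=-5) to (i=4, c=6): slope 11, span 1
Factored form: p(x) = 6 ⊗ (x ⊕ (-11)) ⊗ (x ⊕ 0) ⊗ (x ⊕ 1/2) ⊗ (x ⊕ 1/2)
Answer: roots = -11 (mult 1), 0 (mult 1), 1/2 (mult 2)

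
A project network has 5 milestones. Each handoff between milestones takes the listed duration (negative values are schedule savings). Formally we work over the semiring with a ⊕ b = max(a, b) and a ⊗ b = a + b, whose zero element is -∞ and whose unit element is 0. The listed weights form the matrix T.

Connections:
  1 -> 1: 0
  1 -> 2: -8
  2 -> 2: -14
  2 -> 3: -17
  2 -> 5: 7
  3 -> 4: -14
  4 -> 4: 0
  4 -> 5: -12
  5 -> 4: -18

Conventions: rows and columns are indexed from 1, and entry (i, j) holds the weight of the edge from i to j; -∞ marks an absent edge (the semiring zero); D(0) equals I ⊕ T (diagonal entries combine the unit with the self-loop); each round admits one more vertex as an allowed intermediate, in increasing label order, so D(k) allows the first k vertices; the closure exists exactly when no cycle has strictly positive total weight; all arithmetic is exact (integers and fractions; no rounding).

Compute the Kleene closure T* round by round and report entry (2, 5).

D(0):
  [0, -8, -∞, -∞, -∞]
  [-∞, 0, -17, -∞, 7]
  [-∞, -∞, 0, -14, -∞]
  [-∞, -∞, -∞, 0, -12]
  [-∞, -∞, -∞, -18, 0]
D(1):
  [0, -8, -∞, -∞, -∞]
  [-∞, 0, -17, -∞, 7]
  [-∞, -∞, 0, -14, -∞]
  [-∞, -∞, -∞, 0, -12]
  [-∞, -∞, -∞, -18, 0]
D(2):
  [0, -8, -25, -∞, -1]
  [-∞, 0, -17, -∞, 7]
  [-∞, -∞, 0, -14, -∞]
  [-∞, -∞, -∞, 0, -12]
  [-∞, -∞, -∞, -18, 0]
D(3):
  [0, -8, -25, -39, -1]
  [-∞, 0, -17, -31, 7]
  [-∞, -∞, 0, -14, -∞]
  [-∞, -∞, -∞, 0, -12]
  [-∞, -∞, -∞, -18, 0]
D(4):
  [0, -8, -25, -39, -1]
  [-∞, 0, -17, -31, 7]
  [-∞, -∞, 0, -14, -26]
  [-∞, -∞, -∞, 0, -12]
  [-∞, -∞, -∞, -18, 0]
D(5):
  [0, -8, -25, -19, -1]
  [-∞, 0, -17, -11, 7]
  [-∞, -∞, 0, -14, -26]
  [-∞, -∞, -∞, 0, -12]
  [-∞, -∞, -∞, -18, 0]
Answer: T*[2][5] = 7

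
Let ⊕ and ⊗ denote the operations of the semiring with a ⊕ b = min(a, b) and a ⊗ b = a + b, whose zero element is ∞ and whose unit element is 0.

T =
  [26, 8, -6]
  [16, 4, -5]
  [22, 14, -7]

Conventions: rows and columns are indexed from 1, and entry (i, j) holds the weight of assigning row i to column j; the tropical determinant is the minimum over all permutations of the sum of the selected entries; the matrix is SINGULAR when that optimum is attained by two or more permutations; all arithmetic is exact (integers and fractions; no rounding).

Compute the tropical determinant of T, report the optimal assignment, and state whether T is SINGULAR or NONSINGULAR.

σ = (1, 2, 3): 26 + 4 + (-7) = 23
σ = (1, 3, 2): 26 + (-5) + 14 = 35
σ = (2, 1, 3): 8 + 16 + (-7) = 17
σ = (2, 3, 1): 8 + (-5) + 22 = 25
σ = (3, 1, 2): (-6) + 16 + 14 = 24
σ = (3, 2, 1): (-6) + 4 + 22 = 20
Optimal value attained by: σ = (2, 1, 3).
Answer: det⊕(T) = 17; verdict: NONSINGULAR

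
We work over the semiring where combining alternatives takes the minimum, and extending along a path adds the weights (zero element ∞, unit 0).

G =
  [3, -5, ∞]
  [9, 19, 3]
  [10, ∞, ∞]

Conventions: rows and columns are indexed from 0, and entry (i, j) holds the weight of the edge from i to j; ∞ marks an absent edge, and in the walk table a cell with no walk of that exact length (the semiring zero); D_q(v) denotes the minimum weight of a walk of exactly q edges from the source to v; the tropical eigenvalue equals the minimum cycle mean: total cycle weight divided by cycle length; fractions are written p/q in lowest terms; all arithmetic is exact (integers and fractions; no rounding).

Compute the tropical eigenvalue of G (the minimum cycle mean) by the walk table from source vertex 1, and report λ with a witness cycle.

q=0: [∞, 0, ∞]
q=1: [9, 19, 3]
q=2: [12, 4, 22]
q=3: [13, 7, 7]
Optimal cycle mean attained by: cycle 0->1->0, total (-5) + 9, length 2.
Answer: λ = 2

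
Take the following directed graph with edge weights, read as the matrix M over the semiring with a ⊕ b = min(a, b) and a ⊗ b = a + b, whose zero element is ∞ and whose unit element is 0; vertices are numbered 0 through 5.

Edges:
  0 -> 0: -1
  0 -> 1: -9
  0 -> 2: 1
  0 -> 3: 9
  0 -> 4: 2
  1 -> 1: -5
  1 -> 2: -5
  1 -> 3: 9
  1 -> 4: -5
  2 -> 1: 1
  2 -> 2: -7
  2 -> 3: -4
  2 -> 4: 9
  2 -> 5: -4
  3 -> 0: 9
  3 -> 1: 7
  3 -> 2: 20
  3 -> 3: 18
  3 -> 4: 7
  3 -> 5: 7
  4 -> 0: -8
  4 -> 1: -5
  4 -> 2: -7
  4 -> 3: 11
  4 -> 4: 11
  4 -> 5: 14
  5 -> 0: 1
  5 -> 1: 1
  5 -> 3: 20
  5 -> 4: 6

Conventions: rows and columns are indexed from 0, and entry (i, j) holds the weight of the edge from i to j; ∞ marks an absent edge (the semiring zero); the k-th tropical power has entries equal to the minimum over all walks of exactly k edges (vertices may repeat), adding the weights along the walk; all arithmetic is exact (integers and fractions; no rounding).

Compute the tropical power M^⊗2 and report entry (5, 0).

M^⊗2:
  [-6, -14, -14, -3, -14, -3]
  [-13, -10, -12, -9, -10, -9]
  [-3, -6, -14, -11, -4, -11]
  [-1, 0, 0, 16, 2, 16]
  [-9, -17, -14, -11, -10, -11]
  [-2, -8, -4, 10, -4, 20]
Key observation: the optimum is the walk 5->4->0, with weight 6 + (-8) = -2.
Optimal value attained by: walk 5->4->0.
Answer: (M^⊗2)[5][0] = -2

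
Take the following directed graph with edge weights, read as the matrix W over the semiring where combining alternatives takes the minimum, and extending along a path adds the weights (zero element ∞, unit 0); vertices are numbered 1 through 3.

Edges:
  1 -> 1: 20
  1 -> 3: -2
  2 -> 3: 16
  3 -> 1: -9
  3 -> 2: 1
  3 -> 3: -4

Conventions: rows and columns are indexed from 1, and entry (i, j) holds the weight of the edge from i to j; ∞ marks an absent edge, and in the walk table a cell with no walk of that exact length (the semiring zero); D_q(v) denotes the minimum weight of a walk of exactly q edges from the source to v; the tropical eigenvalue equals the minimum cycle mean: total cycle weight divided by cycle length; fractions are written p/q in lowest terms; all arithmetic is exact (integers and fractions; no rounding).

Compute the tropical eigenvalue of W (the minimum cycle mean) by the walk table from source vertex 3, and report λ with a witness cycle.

q=0: [∞, ∞, 0]
q=1: [-9, 1, -4]
q=2: [-13, -3, -11]
q=3: [-20, -10, -15]
Optimal cycle mean attained by: cycle 1->3->1, total (-2) + (-9), length 2.
Answer: λ = -11/2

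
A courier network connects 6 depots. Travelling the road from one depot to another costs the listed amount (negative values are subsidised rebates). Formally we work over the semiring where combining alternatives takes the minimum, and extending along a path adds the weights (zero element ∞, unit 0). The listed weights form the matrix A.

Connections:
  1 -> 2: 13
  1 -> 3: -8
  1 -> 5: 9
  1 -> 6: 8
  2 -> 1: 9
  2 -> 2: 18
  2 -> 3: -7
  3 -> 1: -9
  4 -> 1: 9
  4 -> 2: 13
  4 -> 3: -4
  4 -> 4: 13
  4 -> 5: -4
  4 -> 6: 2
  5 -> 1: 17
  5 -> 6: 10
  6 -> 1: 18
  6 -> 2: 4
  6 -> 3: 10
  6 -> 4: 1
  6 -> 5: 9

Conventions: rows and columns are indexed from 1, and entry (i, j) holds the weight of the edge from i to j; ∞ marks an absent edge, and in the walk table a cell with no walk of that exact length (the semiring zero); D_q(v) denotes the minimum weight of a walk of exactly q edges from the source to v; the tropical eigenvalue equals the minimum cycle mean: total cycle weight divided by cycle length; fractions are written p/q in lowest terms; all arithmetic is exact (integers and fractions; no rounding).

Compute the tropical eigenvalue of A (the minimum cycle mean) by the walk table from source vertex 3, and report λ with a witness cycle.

q=0: [∞, ∞, 0, ∞, ∞, ∞]
q=1: [-9, ∞, ∞, ∞, ∞, ∞]
q=2: [∞, 4, -17, ∞, 0, -1]
q=3: [-26, 3, -3, 0, 8, 10]
q=4: [-12, -13, -34, 11, -17, -18]
q=5: [-43, -14, -20, -17, -9, -7]
q=6: [-29, -30, -51, -6, -34, -35]
Optimal cycle mean attained by: cycle 1->3->1, total (-8) + (-9), length 2.
Answer: λ = -17/2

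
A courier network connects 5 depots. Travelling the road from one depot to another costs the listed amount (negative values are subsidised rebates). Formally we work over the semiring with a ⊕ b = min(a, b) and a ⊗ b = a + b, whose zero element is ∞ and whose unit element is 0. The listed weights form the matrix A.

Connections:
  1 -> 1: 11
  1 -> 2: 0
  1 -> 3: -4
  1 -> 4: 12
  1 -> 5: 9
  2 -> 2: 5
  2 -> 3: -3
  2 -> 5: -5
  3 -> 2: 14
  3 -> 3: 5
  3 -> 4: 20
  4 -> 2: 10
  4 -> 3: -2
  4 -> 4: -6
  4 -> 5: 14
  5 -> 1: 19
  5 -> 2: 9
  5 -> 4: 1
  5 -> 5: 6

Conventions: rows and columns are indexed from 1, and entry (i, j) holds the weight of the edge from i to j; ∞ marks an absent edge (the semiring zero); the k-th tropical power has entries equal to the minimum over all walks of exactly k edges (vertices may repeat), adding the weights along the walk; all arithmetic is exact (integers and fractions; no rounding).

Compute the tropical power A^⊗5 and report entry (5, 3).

A^⊗2:
  [22, 5, -3, 6, -5]
  [14, 4, 2, -4, 0]
  [∞, 19, 10, 14, 9]
  [33, 4, -8, -12, 5]
  [25, 11, -1, -5, 4]
A^⊗3:
  [14, 4, 2, -4, 0]
  [19, 6, -6, -10, -1]
  [28, 18, 12, 8, 14]
  [24, -2, -14, -18, -1]
  [23, 5, -7, -11, 6]
A^⊗4:
  [19, 6, -6, -10, -1]
  [18, 0, -12, -16, 1]
  [33, 18, 6, 2, 13]
  [18, -8, -20, -24, -7]
  [25, -1, -13, -17, 0]
A^⊗5:
  [18, 0, -12, -16, 1]
  [20, -6, -18, -22, -5]
  [32, 12, 0, -4, 13]
  [12, -14, -26, -30, -13]
  [19, -7, -19, -23, -6]
Key observation: the optimum is the walk 5->4->4->4->4->3, with weight 1 + (-6) + (-6) + (-6) + (-2) = -19.
Optimal value attained by: walk 5->4->4->4->4->3.
Answer: (A^⊗5)[5][3] = -19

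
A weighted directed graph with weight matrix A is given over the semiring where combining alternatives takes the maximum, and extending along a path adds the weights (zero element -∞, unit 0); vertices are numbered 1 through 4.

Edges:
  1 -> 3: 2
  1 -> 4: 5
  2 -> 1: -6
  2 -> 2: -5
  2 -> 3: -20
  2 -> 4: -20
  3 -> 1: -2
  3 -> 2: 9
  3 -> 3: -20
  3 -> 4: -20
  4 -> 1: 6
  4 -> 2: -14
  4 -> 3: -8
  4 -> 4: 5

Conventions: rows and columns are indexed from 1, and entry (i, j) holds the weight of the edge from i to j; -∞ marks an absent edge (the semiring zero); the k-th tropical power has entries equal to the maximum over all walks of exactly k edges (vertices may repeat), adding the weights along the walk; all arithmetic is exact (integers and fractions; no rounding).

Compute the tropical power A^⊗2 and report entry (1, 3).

A^⊗2:
  [11, 11, -3, 10]
  [-11, -10, -4, -1]
  [3, 4, 0, 3]
  [11, 1, 8, 11]
Key observation: the optimum is the walk 1->4->3, with weight 5 + (-8) = -3.
Optimal value attained by: walk 1->4->3.
Answer: (A^⊗2)[1][3] = -3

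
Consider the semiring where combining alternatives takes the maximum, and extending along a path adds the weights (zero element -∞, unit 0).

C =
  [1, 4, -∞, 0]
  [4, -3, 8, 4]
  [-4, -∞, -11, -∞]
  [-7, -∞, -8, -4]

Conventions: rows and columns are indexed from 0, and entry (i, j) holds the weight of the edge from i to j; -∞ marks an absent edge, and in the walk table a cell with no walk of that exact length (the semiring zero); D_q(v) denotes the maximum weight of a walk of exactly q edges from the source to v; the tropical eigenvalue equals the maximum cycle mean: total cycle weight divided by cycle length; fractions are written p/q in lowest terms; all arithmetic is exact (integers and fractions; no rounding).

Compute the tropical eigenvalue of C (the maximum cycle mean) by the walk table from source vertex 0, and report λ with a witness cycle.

q=0: [0, -∞, -∞, -∞]
q=1: [1, 4, -∞, 0]
q=2: [8, 5, 12, 8]
q=3: [9, 12, 13, 9]
q=4: [16, 13, 20, 16]
Optimal cycle mean attained by: cycle 0->1->0, total 4 + 4, length 2.
Answer: λ = 4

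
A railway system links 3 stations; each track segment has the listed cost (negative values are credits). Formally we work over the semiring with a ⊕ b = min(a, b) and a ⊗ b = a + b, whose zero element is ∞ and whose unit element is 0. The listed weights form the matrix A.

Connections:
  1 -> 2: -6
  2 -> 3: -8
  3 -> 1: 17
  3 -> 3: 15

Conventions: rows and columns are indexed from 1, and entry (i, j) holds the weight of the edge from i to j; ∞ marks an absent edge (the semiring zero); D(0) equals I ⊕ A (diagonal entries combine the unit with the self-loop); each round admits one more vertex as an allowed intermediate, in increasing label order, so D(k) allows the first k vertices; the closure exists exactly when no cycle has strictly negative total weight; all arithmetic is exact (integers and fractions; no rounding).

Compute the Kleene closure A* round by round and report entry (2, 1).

D(0):
  [0, -6, ∞]
  [∞, 0, -8]
  [17, ∞, 0]
D(1):
  [0, -6, ∞]
  [∞, 0, -8]
  [17, 11, 0]
D(2):
  [0, -6, -14]
  [∞, 0, -8]
  [17, 11, 0]
D(3):
  [0, -6, -14]
  [9, 0, -8]
  [17, 11, 0]
Answer: A*[2][1] = 9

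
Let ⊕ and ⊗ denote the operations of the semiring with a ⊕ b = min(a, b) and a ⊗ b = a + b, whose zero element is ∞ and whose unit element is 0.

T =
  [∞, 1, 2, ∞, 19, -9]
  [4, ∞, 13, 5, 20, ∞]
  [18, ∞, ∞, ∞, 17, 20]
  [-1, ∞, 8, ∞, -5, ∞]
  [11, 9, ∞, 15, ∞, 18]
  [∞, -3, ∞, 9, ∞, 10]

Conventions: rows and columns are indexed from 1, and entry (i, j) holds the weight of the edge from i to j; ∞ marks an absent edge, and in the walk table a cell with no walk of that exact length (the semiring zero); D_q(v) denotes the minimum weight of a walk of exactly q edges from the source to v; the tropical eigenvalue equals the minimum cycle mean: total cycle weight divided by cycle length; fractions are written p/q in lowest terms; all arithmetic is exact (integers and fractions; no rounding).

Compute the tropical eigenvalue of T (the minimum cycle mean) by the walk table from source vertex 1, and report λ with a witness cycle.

q=0: [0, ∞, ∞, ∞, ∞, ∞]
q=1: [∞, 1, 2, ∞, 19, -9]
q=2: [5, -12, 14, 0, 19, 1]
q=3: [-8, -2, 1, -7, -5, -4]
q=4: [-8, -7, -6, 3, -12, -17]
q=5: [-3, -20, -6, -8, -2, -17]
q=6: [-16, -20, -7, -15, -13, -12]
Optimal cycle mean attained by: cycle 1->6->2->1, total (-9) + (-3) + 4, length 3.
Answer: λ = -8/3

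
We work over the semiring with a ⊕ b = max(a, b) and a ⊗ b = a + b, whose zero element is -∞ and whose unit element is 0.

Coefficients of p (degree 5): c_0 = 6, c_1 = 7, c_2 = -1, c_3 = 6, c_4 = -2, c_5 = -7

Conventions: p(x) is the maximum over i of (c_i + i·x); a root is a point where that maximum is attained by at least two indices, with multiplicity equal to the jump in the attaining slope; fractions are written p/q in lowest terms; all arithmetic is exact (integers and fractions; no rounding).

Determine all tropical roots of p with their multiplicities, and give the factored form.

hull edge (i=0, c=6) to (i=1, c=7): slope 1, span 1
hull edge (i=1, c=7) to (i=3, c=6): slope -1/2, span 2
hull edge (i=3, c=6) to (i=5, c=-7): slope -13/2, span 2
Factored form: p(x) = -7 ⊗ (x ⊕ (-1)) ⊗ (x ⊕ 1/2) ⊗ (x ⊕ 1/2) ⊗ (x ⊕ 13/2) ⊗ (x ⊕ 13/2)
Answer: roots = -1 (mult 1), 1/2 (mult 2), 13/2 (mult 2)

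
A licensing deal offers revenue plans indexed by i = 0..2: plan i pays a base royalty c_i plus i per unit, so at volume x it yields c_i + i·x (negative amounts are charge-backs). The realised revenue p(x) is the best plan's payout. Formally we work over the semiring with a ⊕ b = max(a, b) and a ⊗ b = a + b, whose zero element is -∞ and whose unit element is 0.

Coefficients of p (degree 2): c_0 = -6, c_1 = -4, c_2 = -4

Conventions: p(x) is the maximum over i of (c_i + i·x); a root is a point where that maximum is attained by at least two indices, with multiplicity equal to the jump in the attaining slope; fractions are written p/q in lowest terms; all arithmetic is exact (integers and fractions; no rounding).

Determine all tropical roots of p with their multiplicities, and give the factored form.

hull edge (i=0, c=-6) to (i=1, c=-4): slope 2, span 1
hull edge (i=1, c=-4) to (i=2, c=-4): slope 0, span 1
Factored form: p(x) = -4 ⊗ (x ⊕ (-2)) ⊗ (x ⊕ 0)
Answer: roots = -2 (mult 1), 0 (mult 1)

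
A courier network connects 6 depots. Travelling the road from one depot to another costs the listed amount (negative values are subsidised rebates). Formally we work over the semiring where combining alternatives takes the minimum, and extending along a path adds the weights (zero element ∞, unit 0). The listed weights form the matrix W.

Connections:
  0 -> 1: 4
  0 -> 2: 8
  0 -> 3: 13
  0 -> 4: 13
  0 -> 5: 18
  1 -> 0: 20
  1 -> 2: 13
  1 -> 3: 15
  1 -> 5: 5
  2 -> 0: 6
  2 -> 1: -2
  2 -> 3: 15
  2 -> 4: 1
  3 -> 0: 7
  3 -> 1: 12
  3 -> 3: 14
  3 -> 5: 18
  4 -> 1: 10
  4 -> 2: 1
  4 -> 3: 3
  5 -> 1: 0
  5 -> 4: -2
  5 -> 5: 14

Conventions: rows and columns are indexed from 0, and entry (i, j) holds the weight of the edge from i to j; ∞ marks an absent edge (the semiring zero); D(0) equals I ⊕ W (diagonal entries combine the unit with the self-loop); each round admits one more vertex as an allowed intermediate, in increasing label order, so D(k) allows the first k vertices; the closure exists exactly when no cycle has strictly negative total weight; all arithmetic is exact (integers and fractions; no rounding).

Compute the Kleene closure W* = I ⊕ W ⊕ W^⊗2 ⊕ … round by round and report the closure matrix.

D(0):
  [0, 4, 8, 13, 13, 18]
  [20, 0, 13, 15, ∞, 5]
  [6, -2, 0, 15, 1, ∞]
  [7, 12, ∞, 0, ∞, 18]
  [∞, 10, 1, 3, 0, ∞]
  [∞, 0, ∞, ∞, -2, 0]
D(1):
  [0, 4, 8, 13, 13, 18]
  [20, 0, 13, 15, 33, 5]
  [6, -2, 0, 15, 1, 24]
  [7, 11, 15, 0, 20, 18]
  [∞, 10, 1, 3, 0, ∞]
  [∞, 0, ∞, ∞, -2, 0]
D(2):
  [0, 4, 8, 13, 13, 9]
  [20, 0, 13, 15, 33, 5]
  [6, -2, 0, 13, 1, 3]
  [7, 11, 15, 0, 20, 16]
  [30, 10, 1, 3, 0, 15]
  [20, 0, 13, 15, -2, 0]
D(3):
  [0, 4, 8, 13, 9, 9]
  [19, 0, 13, 15, 14, 5]
  [6, -2, 0, 13, 1, 3]
  [7, 11, 15, 0, 16, 16]
  [7, -1, 1, 3, 0, 4]
  [19, 0, 13, 15, -2, 0]
D(4):
  [0, 4, 8, 13, 9, 9]
  [19, 0, 13, 15, 14, 5]
  [6, -2, 0, 13, 1, 3]
  [7, 11, 15, 0, 16, 16]
  [7, -1, 1, 3, 0, 4]
  [19, 0, 13, 15, -2, 0]
D(5):
  [0, 4, 8, 12, 9, 9]
  [19, 0, 13, 15, 14, 5]
  [6, -2, 0, 4, 1, 3]
  [7, 11, 15, 0, 16, 16]
  [7, -1, 1, 3, 0, 4]
  [5, -3, -1, 1, -2, 0]
D(6):
  [0, 4, 8, 10, 7, 9]
  [10, 0, 4, 6, 3, 5]
  [6, -2, 0, 4, 1, 3]
  [7, 11, 15, 0, 14, 16]
  [7, -1, 1, 3, 0, 4]
  [5, -3, -1, 1, -2, 0]
Answer: W* = [[0, 4, 8, 10, 7, 9], [10, 0, 4, 6, 3, 5], [6, -2, 0, 4, 1, 3], [7, 11, 15, 0, 14, 16], [7, -1, 1, 3, 0, 4], [5, -3, -1, 1, -2, 0]]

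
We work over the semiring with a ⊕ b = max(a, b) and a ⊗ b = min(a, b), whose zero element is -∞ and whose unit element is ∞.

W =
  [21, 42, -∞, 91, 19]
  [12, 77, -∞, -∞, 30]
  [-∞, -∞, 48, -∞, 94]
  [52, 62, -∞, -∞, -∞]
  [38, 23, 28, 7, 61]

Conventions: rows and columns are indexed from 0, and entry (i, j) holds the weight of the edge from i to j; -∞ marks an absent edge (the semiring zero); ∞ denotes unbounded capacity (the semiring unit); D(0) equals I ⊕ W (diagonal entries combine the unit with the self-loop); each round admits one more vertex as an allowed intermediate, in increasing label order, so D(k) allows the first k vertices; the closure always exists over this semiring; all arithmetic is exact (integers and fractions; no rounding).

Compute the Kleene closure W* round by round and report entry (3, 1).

D(0):
  [∞, 42, -∞, 91, 19]
  [12, ∞, -∞, -∞, 30]
  [-∞, -∞, ∞, -∞, 94]
  [52, 62, -∞, ∞, -∞]
  [38, 23, 28, 7, ∞]
D(1):
  [∞, 42, -∞, 91, 19]
  [12, ∞, -∞, 12, 30]
  [-∞, -∞, ∞, -∞, 94]
  [52, 62, -∞, ∞, 19]
  [38, 38, 28, 38, ∞]
D(2):
  [∞, 42, -∞, 91, 30]
  [12, ∞, -∞, 12, 30]
  [-∞, -∞, ∞, -∞, 94]
  [52, 62, -∞, ∞, 30]
  [38, 38, 28, 38, ∞]
D(3):
  [∞, 42, -∞, 91, 30]
  [12, ∞, -∞, 12, 30]
  [-∞, -∞, ∞, -∞, 94]
  [52, 62, -∞, ∞, 30]
  [38, 38, 28, 38, ∞]
D(4):
  [∞, 62, -∞, 91, 30]
  [12, ∞, -∞, 12, 30]
  [-∞, -∞, ∞, -∞, 94]
  [52, 62, -∞, ∞, 30]
  [38, 38, 28, 38, ∞]
D(5):
  [∞, 62, 28, 91, 30]
  [30, ∞, 28, 30, 30]
  [38, 38, ∞, 38, 94]
  [52, 62, 28, ∞, 30]
  [38, 38, 28, 38, ∞]
Answer: W*[3][1] = 62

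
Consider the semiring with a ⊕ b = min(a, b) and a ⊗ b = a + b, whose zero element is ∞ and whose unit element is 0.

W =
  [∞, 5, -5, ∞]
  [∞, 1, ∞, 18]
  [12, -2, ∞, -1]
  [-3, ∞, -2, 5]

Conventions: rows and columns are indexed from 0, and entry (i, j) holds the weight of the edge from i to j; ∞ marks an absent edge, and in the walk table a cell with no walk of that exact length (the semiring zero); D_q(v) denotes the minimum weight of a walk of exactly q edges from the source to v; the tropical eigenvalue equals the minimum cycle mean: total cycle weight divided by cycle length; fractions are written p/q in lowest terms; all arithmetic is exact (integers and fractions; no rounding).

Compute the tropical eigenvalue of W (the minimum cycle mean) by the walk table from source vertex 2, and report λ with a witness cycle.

q=0: [∞, ∞, 0, ∞]
q=1: [12, -2, ∞, -1]
q=2: [-4, -1, -3, 4]
q=3: [1, -5, -9, -4]
q=4: [-7, -11, -6, -10]
Optimal cycle mean attained by: cycle 0->2->3->0, total (-5) + (-1) + (-3), length 3.
Answer: λ = -3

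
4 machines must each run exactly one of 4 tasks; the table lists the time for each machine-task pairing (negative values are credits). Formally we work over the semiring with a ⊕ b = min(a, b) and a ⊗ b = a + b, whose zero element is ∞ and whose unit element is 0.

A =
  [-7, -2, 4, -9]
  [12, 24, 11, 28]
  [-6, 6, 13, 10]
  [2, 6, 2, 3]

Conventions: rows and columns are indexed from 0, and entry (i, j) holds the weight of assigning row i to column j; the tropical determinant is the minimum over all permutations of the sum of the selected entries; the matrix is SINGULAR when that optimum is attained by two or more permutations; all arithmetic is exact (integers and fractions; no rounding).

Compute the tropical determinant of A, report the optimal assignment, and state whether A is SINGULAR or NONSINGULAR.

σ = (0, 1, 2, 3): (-7) + 24 + 13 + 3 = 33
σ = (0, 1, 3, 2): (-7) + 24 + 10 + 2 = 29
σ = (0, 2, 1, 3): (-7) + 11 + 6 + 3 = 13
σ = (0, 2, 3, 1): (-7) + 11 + 10 + 6 = 20
σ = (0, 3, 1, 2): (-7) + 28 + 6 + 2 = 29
σ = (0, 3, 2, 1): (-7) + 28 + 13 + 6 = 40
σ = (1, 0, 2, 3): (-2) + 12 + 13 + 3 = 26
σ = (1, 0, 3, 2): (-2) + 12 + 10 + 2 = 22
σ = (1, 2, 0, 3): (-2) + 11 + (-6) + 3 = 6
σ = (1, 2, 3, 0): (-2) + 11 + 10 + 2 = 21
σ = (1, 3, 0, 2): (-2) + 28 + (-6) + 2 = 22
σ = (1, 3, 2, 0): (-2) + 28 + 13 + 2 = 41
σ = (2, 0, 1, 3): 4 + 12 + 6 + 3 = 25
σ = (2, 0, 3, 1): 4 + 12 + 10 + 6 = 32
σ = (2, 1, 0, 3): 4 + 24 + (-6) + 3 = 25
σ = (2, 1, 3, 0): 4 + 24 + 10 + 2 = 40
σ = (2, 3, 0, 1): 4 + 28 + (-6) + 6 = 32
σ = (2, 3, 1, 0): 4 + 28 + 6 + 2 = 40
σ = (3, 0, 1, 2): (-9) + 12 + 6 + 2 = 11
σ = (3, 0, 2, 1): (-9) + 12 + 13 + 6 = 22
σ = (3, 1, 0, 2): (-9) + 24 + (-6) + 2 = 11
σ = (3, 1, 2, 0): (-9) + 24 + 13 + 2 = 30
σ = (3, 2, 0, 1): (-9) + 11 + (-6) + 6 = 2
σ = (3, 2, 1, 0): (-9) + 11 + 6 + 2 = 10
Optimal value attained by: σ = (3, 2, 0, 1).
Answer: det⊕(A) = 2; verdict: NONSINGULAR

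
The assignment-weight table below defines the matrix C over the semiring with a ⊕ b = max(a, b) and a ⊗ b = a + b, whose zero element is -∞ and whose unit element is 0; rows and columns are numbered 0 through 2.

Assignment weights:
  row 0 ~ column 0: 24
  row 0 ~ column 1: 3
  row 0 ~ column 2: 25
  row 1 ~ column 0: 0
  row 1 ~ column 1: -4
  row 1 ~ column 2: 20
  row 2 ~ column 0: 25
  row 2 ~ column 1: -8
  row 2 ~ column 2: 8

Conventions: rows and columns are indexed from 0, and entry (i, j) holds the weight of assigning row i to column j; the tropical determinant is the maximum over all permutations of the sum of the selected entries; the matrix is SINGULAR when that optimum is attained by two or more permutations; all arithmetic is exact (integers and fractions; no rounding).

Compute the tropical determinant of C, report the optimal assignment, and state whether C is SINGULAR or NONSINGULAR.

σ = (0, 1, 2): 24 + (-4) + 8 = 28
σ = (0, 2, 1): 24 + 20 + (-8) = 36
σ = (1, 0, 2): 3 + 0 + 8 = 11
σ = (1, 2, 0): 3 + 20 + 25 = 48
σ = (2, 0, 1): 25 + 0 + (-8) = 17
σ = (2, 1, 0): 25 + (-4) + 25 = 46
Optimal value attained by: σ = (1, 2, 0).
Answer: det⊕(C) = 48; verdict: NONSINGULAR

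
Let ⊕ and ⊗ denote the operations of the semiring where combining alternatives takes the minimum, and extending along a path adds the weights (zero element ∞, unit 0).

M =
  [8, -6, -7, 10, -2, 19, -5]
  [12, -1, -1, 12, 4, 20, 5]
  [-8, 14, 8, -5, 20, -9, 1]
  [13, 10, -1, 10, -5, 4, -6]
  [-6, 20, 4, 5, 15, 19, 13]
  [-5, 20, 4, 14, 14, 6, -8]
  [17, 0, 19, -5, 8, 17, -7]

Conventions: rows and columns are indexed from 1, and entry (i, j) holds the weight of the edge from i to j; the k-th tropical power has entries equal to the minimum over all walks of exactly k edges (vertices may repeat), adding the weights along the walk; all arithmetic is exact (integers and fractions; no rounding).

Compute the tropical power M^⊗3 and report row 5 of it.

M^⊗2:
  [-15, -7, -7, -12, -2, -16, -12]
  [-9, -2, -2, -6, 3, -10, -2]
  [-14, -14, -15, -4, -10, -3, -17]
  [-11, -6, -1, -11, 2, -10, -13]
  [-4, -12, -13, -1, -8, -5, -11]
  [-4, -11, -12, -13, -7, -5, -15]
  [2, -7, -6, -12, -10, -1, -14]
M^⊗3:
  [-21, -21, -22, -17, -17, -16, -24]
  [-15, -15, -16, -7, -11, -11, -18]
  [-23, -20, -21, -22, -16, -24, -24]
  [-15, -17, -18, -18, -16, -10, -20]
  [-21, -13, -13, -18, -8, -22, -18]
  [-20, -15, -14, -20, -18, -21, -22]
  [-16, -14, -13, -19, -17, -15, -21]
Answer: row 5 of M^⊗3 = [-21, -13, -13, -18, -8, -22, -18]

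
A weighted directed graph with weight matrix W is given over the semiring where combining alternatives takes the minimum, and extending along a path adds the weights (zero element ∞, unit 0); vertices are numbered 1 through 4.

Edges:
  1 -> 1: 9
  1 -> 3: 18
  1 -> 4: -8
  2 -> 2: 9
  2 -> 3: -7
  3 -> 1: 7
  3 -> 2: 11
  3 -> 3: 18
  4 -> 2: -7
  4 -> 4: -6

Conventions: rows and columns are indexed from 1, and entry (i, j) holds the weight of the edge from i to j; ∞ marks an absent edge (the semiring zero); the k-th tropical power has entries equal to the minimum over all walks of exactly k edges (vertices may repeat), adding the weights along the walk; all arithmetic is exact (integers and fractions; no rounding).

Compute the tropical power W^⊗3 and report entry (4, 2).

W^⊗2:
  [18, -15, 27, -14]
  [0, 4, 2, ∞]
  [16, 20, 4, -1]
  [∞, -13, -14, -12]
W^⊗3:
  [27, -21, -22, -20]
  [9, 13, -3, -8]
  [11, -8, 13, -7]
  [-7, -19, -20, -18]
Key observation: the optimum is the walk 4->4->4->2, with weight (-6) + (-6) + (-7) = -19.
Optimal value attained by: walk 4->4->4->2.
Answer: (W^⊗3)[4][2] = -19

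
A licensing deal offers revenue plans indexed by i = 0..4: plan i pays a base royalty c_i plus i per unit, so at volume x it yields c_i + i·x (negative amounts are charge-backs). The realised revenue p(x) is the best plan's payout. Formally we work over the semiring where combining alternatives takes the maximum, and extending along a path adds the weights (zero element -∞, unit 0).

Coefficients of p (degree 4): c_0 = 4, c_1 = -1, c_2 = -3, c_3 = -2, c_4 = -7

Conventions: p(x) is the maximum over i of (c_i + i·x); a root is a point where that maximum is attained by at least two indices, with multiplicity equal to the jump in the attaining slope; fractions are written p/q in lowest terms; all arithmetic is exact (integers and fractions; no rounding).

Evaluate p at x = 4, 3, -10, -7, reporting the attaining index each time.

p(4) = max(4+0·4=4, -1+1·4=3, -3+2·4=5, -2+3·4=10, -7+4·4=9) = 10 (attained by i=3)
p(3) = max(4+0·3=4, -1+1·3=2, -3+2·3=3, -2+3·3=7, -7+4·3=5) = 7 (attained by i=3)
p(-10) = max(4+0·(-10)=4, -1+1·(-10)=-11, -3+2·(-10)=-23, -2+3·(-10)=-32, -7+4·(-10)=-47) = 4 (attained by i=0)
p(-7) = max(4+0·(-7)=4, -1+1·(-7)=-8, -3+2·(-7)=-17, -2+3·(-7)=-23, -7+4·(-7)=-35) = 4 (attained by i=0)
Answer: p(4) = 10; p(3) = 7; p(-10) = 4; p(-7) = 4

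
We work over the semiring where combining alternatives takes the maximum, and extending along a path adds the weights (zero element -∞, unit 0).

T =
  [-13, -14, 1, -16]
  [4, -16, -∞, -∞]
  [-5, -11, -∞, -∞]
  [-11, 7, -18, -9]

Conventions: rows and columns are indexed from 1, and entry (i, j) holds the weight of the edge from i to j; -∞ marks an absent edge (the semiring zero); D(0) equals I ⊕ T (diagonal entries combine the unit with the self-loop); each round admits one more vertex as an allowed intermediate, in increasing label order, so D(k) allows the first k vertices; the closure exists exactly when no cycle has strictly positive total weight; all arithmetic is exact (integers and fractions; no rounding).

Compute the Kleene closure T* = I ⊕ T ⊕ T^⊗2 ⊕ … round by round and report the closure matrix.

D(0):
  [0, -14, 1, -16]
  [4, 0, -∞, -∞]
  [-5, -11, 0, -∞]
  [-11, 7, -18, 0]
D(1):
  [0, -14, 1, -16]
  [4, 0, 5, -12]
  [-5, -11, 0, -21]
  [-11, 7, -10, 0]
D(2):
  [0, -14, 1, -16]
  [4, 0, 5, -12]
  [-5, -11, 0, -21]
  [11, 7, 12, 0]
D(3):
  [0, -10, 1, -16]
  [4, 0, 5, -12]
  [-5, -11, 0, -21]
  [11, 7, 12, 0]
D(4):
  [0, -9, 1, -16]
  [4, 0, 5, -12]
  [-5, -11, 0, -21]
  [11, 7, 12, 0]
Answer: T* = [[0, -9, 1, -16], [4, 0, 5, -12], [-5, -11, 0, -21], [11, 7, 12, 0]]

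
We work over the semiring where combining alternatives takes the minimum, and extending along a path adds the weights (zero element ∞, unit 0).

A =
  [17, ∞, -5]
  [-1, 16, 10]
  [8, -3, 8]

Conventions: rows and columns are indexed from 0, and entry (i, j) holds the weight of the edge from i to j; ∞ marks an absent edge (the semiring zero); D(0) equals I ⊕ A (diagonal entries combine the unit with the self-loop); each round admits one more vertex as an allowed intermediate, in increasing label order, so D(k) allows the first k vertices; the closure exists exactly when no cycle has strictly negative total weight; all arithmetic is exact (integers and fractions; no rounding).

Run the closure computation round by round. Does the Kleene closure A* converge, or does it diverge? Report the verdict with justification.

D(0):
  [0, ∞, -5]
  [-1, 0, 10]
  [8, -3, 0]
D(1):
  [0, ∞, -5]
  [-1, 0, -6]
  [8, -3, 0]
Detection: at round 2, diagonal entry (2, 2) turns strictly negative.
Key observation: the cycle 2->1->0->2 has total weight (-3) + (-1) + (-5), which is strictly negative.
Answer: DIVERGES — negative cycle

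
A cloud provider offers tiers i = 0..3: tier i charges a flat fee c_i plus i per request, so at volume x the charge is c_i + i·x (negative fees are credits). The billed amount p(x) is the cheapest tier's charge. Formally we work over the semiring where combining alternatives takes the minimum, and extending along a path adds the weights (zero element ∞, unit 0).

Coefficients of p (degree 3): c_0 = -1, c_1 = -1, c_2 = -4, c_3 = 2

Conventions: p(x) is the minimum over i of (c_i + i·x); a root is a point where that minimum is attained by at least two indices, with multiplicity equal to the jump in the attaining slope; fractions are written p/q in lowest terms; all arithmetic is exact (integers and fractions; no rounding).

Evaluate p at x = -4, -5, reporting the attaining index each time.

p(-4) = min(-1+0·(-4)=-1, -1+1·(-4)=-5, -4+2·(-4)=-12, 2+3·(-4)=-10) = -12 (attained by i=2)
p(-5) = min(-1+0·(-5)=-1, -1+1·(-5)=-6, -4+2·(-5)=-14, 2+3·(-5)=-13) = -14 (attained by i=2)
Answer: p(-4) = -12; p(-5) = -14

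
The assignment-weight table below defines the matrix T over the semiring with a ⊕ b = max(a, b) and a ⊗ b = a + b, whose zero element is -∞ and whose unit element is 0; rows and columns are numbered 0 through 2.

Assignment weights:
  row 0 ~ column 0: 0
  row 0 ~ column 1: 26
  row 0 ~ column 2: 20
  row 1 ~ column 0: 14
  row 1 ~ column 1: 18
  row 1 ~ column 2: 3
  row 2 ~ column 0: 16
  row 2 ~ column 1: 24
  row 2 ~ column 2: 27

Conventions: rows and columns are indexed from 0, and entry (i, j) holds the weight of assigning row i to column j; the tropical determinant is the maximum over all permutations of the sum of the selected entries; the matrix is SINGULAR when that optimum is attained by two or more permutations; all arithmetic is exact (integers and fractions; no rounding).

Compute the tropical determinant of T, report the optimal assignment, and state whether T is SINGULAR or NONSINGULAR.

σ = (0, 1, 2): 0 + 18 + 27 = 45
σ = (0, 2, 1): 0 + 3 + 24 = 27
σ = (1, 0, 2): 26 + 14 + 27 = 67
σ = (1, 2, 0): 26 + 3 + 16 = 45
σ = (2, 0, 1): 20 + 14 + 24 = 58
σ = (2, 1, 0): 20 + 18 + 16 = 54
Optimal value attained by: σ = (1, 0, 2).
Answer: det⊕(T) = 67; verdict: NONSINGULAR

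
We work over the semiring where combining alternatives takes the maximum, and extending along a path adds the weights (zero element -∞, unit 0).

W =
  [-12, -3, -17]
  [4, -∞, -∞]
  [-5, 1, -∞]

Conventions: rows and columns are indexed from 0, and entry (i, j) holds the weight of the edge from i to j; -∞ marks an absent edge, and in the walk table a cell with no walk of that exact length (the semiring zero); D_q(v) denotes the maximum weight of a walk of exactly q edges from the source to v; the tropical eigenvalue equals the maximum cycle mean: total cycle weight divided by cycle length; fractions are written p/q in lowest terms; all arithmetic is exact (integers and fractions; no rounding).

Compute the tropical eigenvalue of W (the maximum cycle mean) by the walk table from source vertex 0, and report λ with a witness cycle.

q=0: [0, -∞, -∞]
q=1: [-12, -3, -17]
q=2: [1, -15, -29]
q=3: [-11, -2, -16]
Optimal cycle mean attained by: cycle 0->1->0, total (-3) + 4, length 2.
Answer: λ = 1/2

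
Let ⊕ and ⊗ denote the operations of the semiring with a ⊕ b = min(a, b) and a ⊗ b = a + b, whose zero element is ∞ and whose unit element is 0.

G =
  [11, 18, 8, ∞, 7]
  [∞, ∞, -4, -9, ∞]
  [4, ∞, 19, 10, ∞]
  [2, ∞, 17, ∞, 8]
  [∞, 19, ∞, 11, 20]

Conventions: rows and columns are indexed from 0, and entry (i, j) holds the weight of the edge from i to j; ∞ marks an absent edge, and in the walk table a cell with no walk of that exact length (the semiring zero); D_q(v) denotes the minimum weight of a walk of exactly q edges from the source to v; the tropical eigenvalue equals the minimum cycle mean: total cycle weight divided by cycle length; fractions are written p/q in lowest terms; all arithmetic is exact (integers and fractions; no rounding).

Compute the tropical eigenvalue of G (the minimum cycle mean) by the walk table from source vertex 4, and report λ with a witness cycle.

q=0: [∞, ∞, ∞, ∞, 0]
q=1: [∞, 19, ∞, 11, 20]
q=2: [13, 39, 15, 10, 19]
q=3: [12, 31, 21, 25, 18]
q=4: [23, 30, 20, 22, 19]
q=5: [24, 38, 26, 21, 30]
Optimal cycle mean attained by: cycle 0->1->3->0, total 18 + (-9) + 2, length 3.
Answer: λ = 11/3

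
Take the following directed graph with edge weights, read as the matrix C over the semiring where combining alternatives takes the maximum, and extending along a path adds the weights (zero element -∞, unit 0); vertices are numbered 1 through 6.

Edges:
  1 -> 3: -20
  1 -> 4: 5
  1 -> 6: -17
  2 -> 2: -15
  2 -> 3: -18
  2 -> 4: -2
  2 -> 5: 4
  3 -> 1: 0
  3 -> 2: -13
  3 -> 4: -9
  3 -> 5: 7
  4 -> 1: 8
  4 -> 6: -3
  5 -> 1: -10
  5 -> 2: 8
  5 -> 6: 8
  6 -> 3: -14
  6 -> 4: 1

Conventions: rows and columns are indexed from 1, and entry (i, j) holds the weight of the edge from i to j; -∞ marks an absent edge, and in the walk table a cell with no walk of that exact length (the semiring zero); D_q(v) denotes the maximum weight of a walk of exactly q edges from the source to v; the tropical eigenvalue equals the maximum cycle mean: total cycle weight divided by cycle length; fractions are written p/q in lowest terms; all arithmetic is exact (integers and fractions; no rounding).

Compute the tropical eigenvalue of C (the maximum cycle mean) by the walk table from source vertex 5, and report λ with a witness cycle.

q=0: [-∞, -∞, -∞, -∞, 0, -∞]
q=1: [-10, 8, -∞, -∞, -∞, 8]
q=2: [-∞, -7, -6, 9, 12, -27]
q=3: [17, 20, -25, -9, 1, 20]
q=4: [-1, 9, 6, 22, 24, 9]
q=5: [30, 32, -5, 10, 13, 32]
q=6: [18, 21, 18, 35, 36, 21]
Optimal cycle mean attained by: cycle 1->4->1, total 5 + 8, length 2.
Answer: λ = 13/2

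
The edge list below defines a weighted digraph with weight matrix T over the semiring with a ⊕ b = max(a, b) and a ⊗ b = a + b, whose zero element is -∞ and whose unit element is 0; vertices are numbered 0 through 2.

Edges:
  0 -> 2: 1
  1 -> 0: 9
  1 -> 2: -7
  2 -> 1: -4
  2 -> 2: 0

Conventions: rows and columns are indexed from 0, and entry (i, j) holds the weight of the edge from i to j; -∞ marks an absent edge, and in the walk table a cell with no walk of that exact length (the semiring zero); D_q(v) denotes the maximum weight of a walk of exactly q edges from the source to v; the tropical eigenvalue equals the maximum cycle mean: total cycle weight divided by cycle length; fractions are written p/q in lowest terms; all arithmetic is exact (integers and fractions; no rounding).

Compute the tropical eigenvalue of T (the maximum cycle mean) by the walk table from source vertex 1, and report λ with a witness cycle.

q=0: [-∞, 0, -∞]
q=1: [9, -∞, -7]
q=2: [-∞, -11, 10]
q=3: [-2, 6, 10]
Optimal cycle mean attained by: cycle 0->2->1->0, total 1 + (-4) + 9, length 3.
Answer: λ = 2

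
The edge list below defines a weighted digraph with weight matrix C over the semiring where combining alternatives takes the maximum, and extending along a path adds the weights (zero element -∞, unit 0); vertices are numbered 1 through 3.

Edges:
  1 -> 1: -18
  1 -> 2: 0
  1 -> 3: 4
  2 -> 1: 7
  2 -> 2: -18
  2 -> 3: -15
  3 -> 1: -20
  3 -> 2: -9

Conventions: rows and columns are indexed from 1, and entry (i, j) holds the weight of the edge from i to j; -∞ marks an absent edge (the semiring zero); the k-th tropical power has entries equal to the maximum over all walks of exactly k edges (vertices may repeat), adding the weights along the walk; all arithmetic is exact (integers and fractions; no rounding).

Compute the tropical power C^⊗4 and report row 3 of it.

C^⊗2:
  [7, -5, -14]
  [-11, 7, 11]
  [-2, -20, -16]
C^⊗3:
  [2, 7, 11]
  [14, 2, -7]
  [-13, -2, 2]
C^⊗4:
  [14, 2, 6]
  [9, 14, 18]
  [5, -7, -9]
Answer: row 3 of C^⊗4 = [5, -7, -9]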